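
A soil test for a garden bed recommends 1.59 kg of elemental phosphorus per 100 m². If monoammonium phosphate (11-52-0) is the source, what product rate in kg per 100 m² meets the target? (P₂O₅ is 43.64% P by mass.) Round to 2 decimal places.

7.01 kg of product per hundred sq m

As P₂O₅: 1.59 / 0.4364 = 3.64345 kg per 100 m².
Product per 100 m² = 3.64345 / 52% = 7.00663 kg.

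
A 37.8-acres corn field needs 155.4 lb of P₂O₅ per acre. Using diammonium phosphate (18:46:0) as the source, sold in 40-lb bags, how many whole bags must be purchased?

320 bags

Product per acre = 155.4 / 46% = 337.826 lb.
Total product = 337.826 × 37.8 = 12769.8 lb.
Bags = ⌈12769.8 / 40⌉ = 320.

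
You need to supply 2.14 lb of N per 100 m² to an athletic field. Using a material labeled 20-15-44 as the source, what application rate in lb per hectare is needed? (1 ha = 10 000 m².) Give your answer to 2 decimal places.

Product per 100 m² = 2.14 / 20% = 10.7 lb.
Convert to per hectare: 10.7 × 100 = 1070 lb.

1070.00 lb of product per hectare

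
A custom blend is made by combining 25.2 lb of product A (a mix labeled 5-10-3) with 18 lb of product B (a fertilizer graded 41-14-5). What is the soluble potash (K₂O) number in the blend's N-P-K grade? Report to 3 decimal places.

3.833% K₂O

Total mass = 25.2 + 18 = 43.2 lb.
K₂O mass = 3%×25.2 + 5%×18 = 1.656 lb.
% K₂O = 1.656 / 43.2 = 3.83333%.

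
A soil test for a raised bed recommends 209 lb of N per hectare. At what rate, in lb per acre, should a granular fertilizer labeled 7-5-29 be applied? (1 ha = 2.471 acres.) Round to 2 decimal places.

1208.30 lb of product per acre

Product per hectare = 209 / 7% = 2985.71 lb.
Convert to per acre: 2985.71 × 0.404694 = 1208.302 lb.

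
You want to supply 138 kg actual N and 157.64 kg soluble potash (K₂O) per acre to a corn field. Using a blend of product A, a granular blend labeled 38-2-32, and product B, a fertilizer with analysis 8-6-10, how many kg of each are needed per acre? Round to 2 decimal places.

95.87 kg product A, 1269.61 kg product B

Per-acre balance (a = product A, b = product B):
N: 0.38·a + 0.08·b = 138
K₂O: 0.32·a + 0.1·b = 157.64
From row1: a = (138 − 0.08·b) / 0.38.
Into row2: 0.32·(138 − 0.08·b)/0.38 + 0.1·b = 157.64 → b = 1269.613, a = 95.871.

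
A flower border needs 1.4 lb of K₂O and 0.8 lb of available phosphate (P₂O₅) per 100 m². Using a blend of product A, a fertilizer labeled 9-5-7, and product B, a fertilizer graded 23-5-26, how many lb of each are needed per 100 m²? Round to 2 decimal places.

Let a = lb of product A, b = lb of product B (per 100 m²).
K₂O: 0.07·a + 0.26·b = 1.4
P₂O₅: 0.05·a + 0.05·b = 0.8
From row1: a = (1.4 − 0.26·b) / 0.07.
Into row2: 0.05·(1.4 − 0.26·b)/0.07 + 0.05·b = 0.8 → b = 1.47368, a = 14.5263.

14.53 lb product A, 1.47 lb product B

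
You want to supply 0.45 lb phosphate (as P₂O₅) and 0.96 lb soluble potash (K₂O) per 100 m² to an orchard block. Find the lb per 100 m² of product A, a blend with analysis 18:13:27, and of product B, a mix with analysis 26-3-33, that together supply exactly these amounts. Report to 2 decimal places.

Per-100 m² balance (a = product A, b = product B):
P₂O₅: 0.13·a + 0.03·b = 0.45
K₂O: 0.27·a + 0.33·b = 0.96
Solving simultaneously: a = 3.43966, b = 0.0948276.

3.44 lb product A, 0.09 lb product B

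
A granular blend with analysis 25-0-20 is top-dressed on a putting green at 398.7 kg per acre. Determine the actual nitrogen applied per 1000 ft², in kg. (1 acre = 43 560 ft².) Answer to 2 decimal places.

2.29 kg N per thousand sq ft

nitrogen per acre = 398.7 × 25% = 99.675 kg.
Convert to per 1000 ft²: 99.675 × 0.0229568 = 2.28822 kg.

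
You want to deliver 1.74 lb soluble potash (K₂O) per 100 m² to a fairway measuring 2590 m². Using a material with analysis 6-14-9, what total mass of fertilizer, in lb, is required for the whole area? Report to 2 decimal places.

500.73 lb

Product per 100 m² = 1.74 / 9% = 19.3333 lb.
Total product = 19.3333 × 2590 / 100 = 500.733 lb.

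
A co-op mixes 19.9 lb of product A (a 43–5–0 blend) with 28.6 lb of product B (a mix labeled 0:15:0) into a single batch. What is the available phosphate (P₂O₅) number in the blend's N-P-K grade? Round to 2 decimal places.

Total mass = 19.9 + 28.6 = 48.5 lb.
P₂O₅ mass = 5%×19.9 + 15%×28.6 = 5.285 lb.
% P₂O₅ = 5.285 / 48.5 = 10.8969%.

10.90% P₂O₅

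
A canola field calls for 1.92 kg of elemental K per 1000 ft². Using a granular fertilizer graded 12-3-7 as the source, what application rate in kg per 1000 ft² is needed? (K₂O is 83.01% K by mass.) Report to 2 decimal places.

33.04 kg of product per thousand sq ft

As K₂O: 1.92 / 0.8301 = 2.31297 kg per 1000 ft².
Product per 1000 ft² = 2.31297 / 7% = 33.0425 kg.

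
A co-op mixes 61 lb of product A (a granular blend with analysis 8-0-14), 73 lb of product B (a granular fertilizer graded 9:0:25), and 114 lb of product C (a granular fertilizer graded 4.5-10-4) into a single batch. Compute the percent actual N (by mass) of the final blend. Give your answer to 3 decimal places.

6.685% N

Total mass = 61 + 73 + 114 = 248 lb.
N mass = 8%×61 + 9%×73 + 4.5%×114 = 16.58 lb.
% N = 16.58 / 248 = 6.68548%.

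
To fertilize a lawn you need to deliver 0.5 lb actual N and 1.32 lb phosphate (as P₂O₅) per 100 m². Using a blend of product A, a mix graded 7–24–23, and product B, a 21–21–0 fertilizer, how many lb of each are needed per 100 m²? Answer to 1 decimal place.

Per-100 m² balance (a = product A, b = product B):
N: 0.07·a + 0.21·b = 0.5
P₂O₅: 0.24·a + 0.21·b = 1.32
Eliminate b: (row1) − 0.21/0.21·(row2) → -0.17·a = -0.82, so a = 4.82353.
Then b = (1.32 − 0.24·4.82353) / 0.21 = 0.773109.

4.8 lb product A, 0.8 lb product B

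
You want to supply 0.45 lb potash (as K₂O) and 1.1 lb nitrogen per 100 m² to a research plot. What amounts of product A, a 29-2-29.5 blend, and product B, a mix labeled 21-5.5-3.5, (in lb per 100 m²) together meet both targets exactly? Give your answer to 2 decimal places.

Per-100 m² balance (a = product A, b = product B):
K₂O: 0.295·a + 0.035·b = 0.45
N: 0.29·a + 0.21·b = 1.1
From row1: a = (0.45 − 0.035·b) / 0.295.
Into row2: 0.29·(0.45 − 0.035·b)/0.295 + 0.21·b = 1.1 → b = 3.74517, a = 1.08108.

1.08 lb product A, 3.75 lb product B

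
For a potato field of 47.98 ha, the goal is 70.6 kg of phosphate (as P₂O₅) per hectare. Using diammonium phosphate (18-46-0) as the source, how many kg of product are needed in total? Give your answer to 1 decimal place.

7363.9 kg

Product per hectare = 70.6 / 46% = 153.478 kg.
Total product = 153.478 × 47.98 = 7363.89 kg.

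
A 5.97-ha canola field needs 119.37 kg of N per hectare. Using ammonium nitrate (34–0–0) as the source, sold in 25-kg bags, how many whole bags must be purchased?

Product per hectare = 119.37 / 34% = 351.088 kg.
Total product = 351.088 × 5.97 = 2096 kg.
Bags = ⌈2096 / 25⌉ = 84.

84 bags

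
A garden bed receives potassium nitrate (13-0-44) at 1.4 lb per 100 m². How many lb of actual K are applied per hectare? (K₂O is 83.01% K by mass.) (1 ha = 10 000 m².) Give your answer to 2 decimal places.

51.13 lb K per hectare

K₂O per 100 m² = 1.4 × 44% = 0.616 lb.
Elemental K = 0.616 × 0.8301 = 0.511342 lb per 100 m².
Convert to per hectare: 0.511342 × 100 = 51.1342 lb.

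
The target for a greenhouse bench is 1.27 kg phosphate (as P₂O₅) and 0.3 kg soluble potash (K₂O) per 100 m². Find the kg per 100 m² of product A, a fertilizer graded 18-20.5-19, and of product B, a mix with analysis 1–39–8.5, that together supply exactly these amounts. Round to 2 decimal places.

0.16 kg product A, 3.17 kg product B

With a, b = kg per 100 m² of product A and product B:
P₂O₅: 0.205·a + 0.39·b = 1.27
K₂O: 0.19·a + 0.085·b = 0.3
From row1: a = (1.27 − 0.39·b) / 0.205.
Into row2: 0.19·(1.27 − 0.39·b)/0.205 + 0.085·b = 0.3 → b = 3.17247, a = 0.159682.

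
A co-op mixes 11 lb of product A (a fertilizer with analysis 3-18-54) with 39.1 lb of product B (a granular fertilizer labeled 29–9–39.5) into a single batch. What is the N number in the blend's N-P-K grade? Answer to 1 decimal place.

Total mass = 11 + 39.1 = 50.1 lb.
N mass = 3%×11 + 29%×39.1 = 11.669 lb.
% N = 11.669 / 50.1 = 23.2914%.

23.3% N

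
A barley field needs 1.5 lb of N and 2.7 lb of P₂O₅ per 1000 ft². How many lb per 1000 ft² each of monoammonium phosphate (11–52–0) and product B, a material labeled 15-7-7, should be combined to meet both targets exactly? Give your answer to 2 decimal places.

Let a = lb of monoammonium phosphate, b = lb of product B (per 1000 ft²).
N: 0.11·a + 0.15·b = 1.5
P₂O₅: 0.52·a + 0.07·b = 2.7
Eliminate a: (row1) − 0.11/0.52·(row2) → 0.135192·b = 0.928846, so b = 6.87055.
Back-substitute: a = (1.5 − 0.15·6.87055) / 0.11 = 4.26743.

4.27 lb monoammonium phosphate, 6.87 lb product B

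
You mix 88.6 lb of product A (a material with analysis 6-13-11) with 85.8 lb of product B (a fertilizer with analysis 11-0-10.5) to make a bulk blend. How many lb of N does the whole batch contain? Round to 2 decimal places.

14.75 lb N

N mass = 6%×88.6 + 11%×85.8 = 14.754 lb.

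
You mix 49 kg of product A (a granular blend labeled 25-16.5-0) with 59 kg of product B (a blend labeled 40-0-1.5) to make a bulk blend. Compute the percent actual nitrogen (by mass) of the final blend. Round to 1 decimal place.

Total mass = 49 + 59 = 108 kg.
N mass = 25%×49 + 40%×59 = 35.85 kg.
% N = 35.85 / 108 = 33.1944%.

33.2% N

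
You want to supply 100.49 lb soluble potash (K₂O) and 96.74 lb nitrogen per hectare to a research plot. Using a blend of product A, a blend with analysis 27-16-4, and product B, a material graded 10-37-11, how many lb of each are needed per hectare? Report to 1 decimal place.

Let a = lb of product A, b = lb of product B (per hectare).
K₂O: 0.04·a + 0.11·b = 100.49
N: 0.27·a + 0.1·b = 96.74
Eliminate a: (row1) − 0.04/0.27·(row2) → 0.0951852·b = 86.1581, so b = 905.163.
Back-substitute: a = (100.49 − 0.11·905.163) / 0.04 = 23.0506.

23.1 lb product A, 905.2 lb product B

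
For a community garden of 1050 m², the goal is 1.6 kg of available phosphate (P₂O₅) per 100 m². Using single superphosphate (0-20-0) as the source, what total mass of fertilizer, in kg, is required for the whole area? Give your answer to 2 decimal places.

84.00 kg

Product per 100 m² = 1.6 / 20% = 8 kg.
Total product = 8 × 1050 / 100 = 84 kg.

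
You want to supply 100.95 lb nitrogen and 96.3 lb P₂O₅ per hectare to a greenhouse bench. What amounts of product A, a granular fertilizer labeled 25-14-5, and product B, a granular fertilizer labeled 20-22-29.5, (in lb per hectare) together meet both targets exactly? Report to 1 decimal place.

Per-hectare balance (a = product A, b = product B):
N: 0.25·a + 0.2·b = 100.95
P₂O₅: 0.14·a + 0.22·b = 96.3
From row1: a = (100.95 − 0.2·b) / 0.25.
Into row2: 0.14·(100.95 − 0.2·b)/0.25 + 0.22·b = 96.3 → b = 368.222, a = 109.222.

109.2 lb product A, 368.2 lb product B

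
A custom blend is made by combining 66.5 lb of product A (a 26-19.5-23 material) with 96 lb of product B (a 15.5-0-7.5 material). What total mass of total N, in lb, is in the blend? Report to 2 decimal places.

N mass = 26%×66.5 + 15.5%×96 = 32.17 lb.

32.17 lb N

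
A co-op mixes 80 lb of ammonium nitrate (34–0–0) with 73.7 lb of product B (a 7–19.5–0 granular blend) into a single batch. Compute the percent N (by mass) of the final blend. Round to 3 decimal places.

Total mass = 80 + 73.7 = 153.7 lb.
N mass = 34%×80 + 7%×73.7 = 32.359 lb.
% N = 32.359 / 153.7 = 21.0534%.

21.053% N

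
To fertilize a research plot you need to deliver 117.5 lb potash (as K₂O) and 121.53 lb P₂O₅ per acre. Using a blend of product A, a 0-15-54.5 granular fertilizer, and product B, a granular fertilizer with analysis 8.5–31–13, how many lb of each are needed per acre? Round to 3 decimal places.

Let a = lb of product A, b = lb of product B (per acre).
K₂O: 0.545·a + 0.13·b = 117.5
P₂O₅: 0.15·a + 0.31·b = 121.53
Eliminate b: (row1) − 0.13/0.31·(row2) → 0.482097·a = 66.5358, so a = 138.0134.
Then b = (121.53 − 0.15·138.0134) / 0.31 = 325.2516.

138.013 lb product A, 325.252 lb product B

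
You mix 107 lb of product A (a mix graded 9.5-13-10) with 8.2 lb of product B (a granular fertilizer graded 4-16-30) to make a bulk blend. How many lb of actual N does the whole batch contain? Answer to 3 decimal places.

10.493 lb N

N mass = 9.5%×107 + 4%×8.2 = 10.493 lb.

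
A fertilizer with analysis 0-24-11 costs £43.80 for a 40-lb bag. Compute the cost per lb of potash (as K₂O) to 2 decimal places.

K₂O in bag = 40 × 11% = 4.4 lb.
Cost per lb K₂O = £43.80 / 4.4 = £9.9545.

£9.95 per lb K₂O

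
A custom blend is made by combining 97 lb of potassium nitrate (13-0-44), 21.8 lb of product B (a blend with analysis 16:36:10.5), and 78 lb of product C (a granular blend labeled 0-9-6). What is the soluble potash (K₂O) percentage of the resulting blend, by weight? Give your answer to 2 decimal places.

Total mass = 97 + 21.8 + 78 = 196.8 lb.
K₂O mass = 44%×97 + 10.5%×21.8 + 6%×78 = 49.649 lb.
% K₂O = 49.649 / 196.8 = 25.2282%.

25.23% K₂O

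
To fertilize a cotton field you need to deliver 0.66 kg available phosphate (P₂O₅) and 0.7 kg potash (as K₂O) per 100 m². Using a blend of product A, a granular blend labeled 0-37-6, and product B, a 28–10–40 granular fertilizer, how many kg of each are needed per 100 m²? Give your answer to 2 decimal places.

Per-100 m² balance (a = product A, b = product B):
P₂O₅: 0.37·a + 0.1·b = 0.66
K₂O: 0.06·a + 0.4·b = 0.7
From row1: a = (0.66 − 0.1·b) / 0.37.
Into row2: 0.06·(0.66 − 0.1·b)/0.37 + 0.4·b = 0.7 → b = 1.54507, a = 1.3662.

1.37 kg product A, 1.55 kg product B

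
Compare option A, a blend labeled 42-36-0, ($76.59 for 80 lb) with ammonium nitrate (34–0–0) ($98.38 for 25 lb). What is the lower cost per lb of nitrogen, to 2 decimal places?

$2.28 per lb N (option A)

option A: N per bag = 80 × 42% = 33.6 lb; cost = 76.59 / 33.6 = $2.2795/lb N.
ammonium nitrate: N per bag = 25 × 34% = 8.5 lb; cost = 98.38 / 8.5 = $11.5741/lb N.
option A is cheaper.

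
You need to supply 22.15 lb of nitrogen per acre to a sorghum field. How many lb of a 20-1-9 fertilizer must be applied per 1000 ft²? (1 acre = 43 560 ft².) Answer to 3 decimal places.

2.542 lb of product per thousand sq ft

Product per acre = 22.15 / 20% = 110.75 lb.
Convert to per 1000 ft²: 110.75 × 0.0229568 = 2.54247 lb.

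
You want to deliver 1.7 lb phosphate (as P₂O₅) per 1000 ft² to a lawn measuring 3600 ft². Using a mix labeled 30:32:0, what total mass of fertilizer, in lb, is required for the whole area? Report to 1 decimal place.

Product per 1000 ft² = 1.7 / 32% = 5.3125 lb.
Total product = 5.3125 × 3600 / 1000 = 19.125 lb.

19.1 lb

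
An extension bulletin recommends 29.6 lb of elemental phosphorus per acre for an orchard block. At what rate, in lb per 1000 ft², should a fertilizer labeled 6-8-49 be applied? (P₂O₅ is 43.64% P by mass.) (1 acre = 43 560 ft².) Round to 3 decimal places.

As P₂O₅: 29.6 / 0.4364 = 67.8277 lb per acre.
Product per acre = 67.8277 / 8% = 847.846 lb.
Convert to per 1000 ft²: 847.846 × 0.0229568 = 19.4639 lb.

19.464 lb of product per thousand sq ft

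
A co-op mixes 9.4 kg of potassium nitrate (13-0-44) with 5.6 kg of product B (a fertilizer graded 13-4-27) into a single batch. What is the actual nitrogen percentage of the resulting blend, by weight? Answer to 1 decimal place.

13.0% N

Total mass = 9.4 + 5.6 = 15 kg.
N mass = 13%×9.4 + 13%×5.6 = 1.95 kg.
% N = 1.95 / 15 = 13%.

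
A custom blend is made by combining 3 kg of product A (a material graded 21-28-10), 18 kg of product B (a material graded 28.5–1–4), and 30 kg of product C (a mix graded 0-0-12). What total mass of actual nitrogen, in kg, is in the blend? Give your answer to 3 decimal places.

N mass = 21%×3 + 28.5%×18 + 0%×30 = 5.76 kg.

5.760 kg N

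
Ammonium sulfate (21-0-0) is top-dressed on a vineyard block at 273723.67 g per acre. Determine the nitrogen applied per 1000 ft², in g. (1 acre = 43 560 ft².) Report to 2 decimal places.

1319.60 g N per thousand sq ft

nitrogen per acre = 273723.67 × 21% = 57482 g.
Convert to per 1000 ft²: 57482 × 0.0229568 = 1319.604 g.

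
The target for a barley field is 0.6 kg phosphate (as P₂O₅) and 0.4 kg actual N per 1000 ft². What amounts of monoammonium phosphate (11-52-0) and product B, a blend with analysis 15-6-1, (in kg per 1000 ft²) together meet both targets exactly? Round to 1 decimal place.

Per-1000 ft² balance (a = monoammonium phosphate, b = product B):
P₂O₅: 0.52·a + 0.06·b = 0.6
N: 0.11·a + 0.15·b = 0.4
Solving simultaneously: a = 0.92437, b = 1.9888.

0.9 kg monoammonium phosphate, 2.0 kg product B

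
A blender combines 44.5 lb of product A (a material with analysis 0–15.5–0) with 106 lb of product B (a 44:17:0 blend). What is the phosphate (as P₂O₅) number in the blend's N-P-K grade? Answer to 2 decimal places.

Total mass = 44.5 + 106 = 150.5 lb.
P₂O₅ mass = 15.5%×44.5 + 17%×106 = 24.9175 lb.
% P₂O₅ = 24.9175 / 150.5 = 16.5565%.

16.56% P₂O₅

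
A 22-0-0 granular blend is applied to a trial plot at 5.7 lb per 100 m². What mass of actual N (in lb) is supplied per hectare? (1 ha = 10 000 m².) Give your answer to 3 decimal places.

nitrogen per 100 m² = 5.7 × 22% = 1.254 lb.
Convert to per hectare: 1.254 × 100 = 125.4 lb.

125.400 lb N per hectare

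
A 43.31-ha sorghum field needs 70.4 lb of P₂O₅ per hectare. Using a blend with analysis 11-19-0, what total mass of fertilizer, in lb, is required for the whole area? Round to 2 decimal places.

16047.49 lb

Product per hectare = 70.4 / 19% = 370.526 lb.
Total product = 370.526 × 43.31 = 16047.4947 lb.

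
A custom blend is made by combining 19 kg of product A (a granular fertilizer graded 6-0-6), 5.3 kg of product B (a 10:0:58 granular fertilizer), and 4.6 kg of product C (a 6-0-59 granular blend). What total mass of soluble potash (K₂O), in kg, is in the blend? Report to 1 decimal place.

6.9 kg K₂O

K₂O mass = 6%×19 + 58%×5.3 + 59%×4.6 = 6.928 kg.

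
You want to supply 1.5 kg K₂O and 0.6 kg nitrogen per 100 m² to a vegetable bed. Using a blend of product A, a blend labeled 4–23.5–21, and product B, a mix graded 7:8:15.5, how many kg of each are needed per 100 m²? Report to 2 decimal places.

1.41 kg product A, 7.76 kg product B

Per-100 m² balance (a = product A, b = product B):
K₂O: 0.21·a + 0.155·b = 1.5
N: 0.04·a + 0.07·b = 0.6
From row1: a = (1.5 − 0.155·b) / 0.21.
Into row2: 0.04·(1.5 − 0.155·b)/0.21 + 0.07·b = 0.6 → b = 7.76471, a = 1.41176.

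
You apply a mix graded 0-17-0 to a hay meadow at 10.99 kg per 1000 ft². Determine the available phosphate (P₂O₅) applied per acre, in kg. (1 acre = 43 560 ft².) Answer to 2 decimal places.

P₂O₅ per 1000 ft² = 10.99 × 17% = 1.8683 kg.
Convert to per acre: 1.8683 × 43.56 = 81.3831 kg.

81.38 kg P₂O₅ per acre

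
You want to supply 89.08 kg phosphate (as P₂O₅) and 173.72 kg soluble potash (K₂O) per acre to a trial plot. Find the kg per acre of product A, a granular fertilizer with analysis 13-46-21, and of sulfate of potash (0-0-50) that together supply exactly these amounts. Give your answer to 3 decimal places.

With a, b = kg per acre of product A and sulfate of potash:
P₂O₅: 0.46·a + 0·b = 89.08
K₂O: 0.21·a + 0.5·b = 173.72
Solving simultaneously: a = 193.6522, b = 266.1061.

193.652 kg product A, 266.106 kg sulfate of potash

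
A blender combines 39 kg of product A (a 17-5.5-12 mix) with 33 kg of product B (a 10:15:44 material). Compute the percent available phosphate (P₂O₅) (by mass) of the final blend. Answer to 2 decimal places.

9.85% P₂O₅

Total mass = 39 + 33 = 72 kg.
P₂O₅ mass = 5.5%×39 + 15%×33 = 7.095 kg.
% P₂O₅ = 7.095 / 72 = 9.85417%.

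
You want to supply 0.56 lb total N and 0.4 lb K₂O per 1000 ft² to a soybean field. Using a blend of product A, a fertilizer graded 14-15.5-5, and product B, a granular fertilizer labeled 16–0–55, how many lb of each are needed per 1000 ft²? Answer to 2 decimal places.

3.54 lb product A, 0.41 lb product B

Per-1000 ft² balance (a = product A, b = product B):
N: 0.14·a + 0.16·b = 0.56
K₂O: 0.05·a + 0.55·b = 0.4
Solving simultaneously: a = 3.53623, b = 0.405797.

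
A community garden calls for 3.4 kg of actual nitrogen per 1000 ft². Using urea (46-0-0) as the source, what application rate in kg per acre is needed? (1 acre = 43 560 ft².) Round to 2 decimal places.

Product per 1000 ft² = 3.4 / 46% = 7.3913 kg.
Convert to per acre: 7.3913 × 43.56 = 321.965 kg.

321.97 kg of product per acre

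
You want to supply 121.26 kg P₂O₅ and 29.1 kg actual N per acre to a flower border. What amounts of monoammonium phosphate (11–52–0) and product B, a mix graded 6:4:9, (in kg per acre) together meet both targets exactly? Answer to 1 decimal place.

228.0 kg monoammonium phosphate, 66.9 kg product B

Per-acre balance (a = monoammonium phosphate, b = product B):
P₂O₅: 0.52·a + 0.04·b = 121.26
N: 0.11·a + 0.06·b = 29.1
From row1: a = (121.26 − 0.04·b) / 0.52.
Into row2: 0.11·(121.26 − 0.04·b)/0.52 + 0.06·b = 29.1 → b = 66.9179, a = 228.045.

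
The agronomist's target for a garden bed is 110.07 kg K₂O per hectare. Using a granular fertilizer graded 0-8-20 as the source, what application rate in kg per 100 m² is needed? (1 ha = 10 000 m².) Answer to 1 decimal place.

5.5 kg of product per hundred sq m

Product per hectare = 110.07 / 20% = 550.35 kg.
Convert to per 100 m²: 550.35 × 0.01 = 5.5035 kg.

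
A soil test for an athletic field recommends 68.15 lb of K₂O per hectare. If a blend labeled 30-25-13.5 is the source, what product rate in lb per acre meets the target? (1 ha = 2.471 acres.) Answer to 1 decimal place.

204.3 lb of product per acre

Product per hectare = 68.15 / 13.5% = 504.815 lb.
Convert to per acre: 504.815 × 0.404694 = 204.296 lb.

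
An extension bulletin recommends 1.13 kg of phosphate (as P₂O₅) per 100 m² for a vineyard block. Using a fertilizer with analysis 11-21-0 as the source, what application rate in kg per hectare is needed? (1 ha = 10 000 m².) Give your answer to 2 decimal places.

Product per 100 m² = 1.13 / 21% = 5.38095 kg.
Convert to per hectare: 5.38095 × 100 = 538.095 kg.

538.10 kg of product per hectare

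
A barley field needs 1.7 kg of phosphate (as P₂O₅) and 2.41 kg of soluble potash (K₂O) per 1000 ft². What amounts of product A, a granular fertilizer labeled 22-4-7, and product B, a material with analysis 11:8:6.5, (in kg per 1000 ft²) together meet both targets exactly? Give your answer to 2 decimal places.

27.43 kg product A, 7.53 kg product B

Let a = kg of product A, b = kg of product B (per 1000 ft²).
P₂O₅: 0.04·a + 0.08·b = 1.7
K₂O: 0.07·a + 0.065·b = 2.41
Eliminate b: (row1) − 0.08/0.065·(row2) → -0.0461538·a = -1.26615, so a = 27.4333.
Then b = (2.41 − 0.07·27.4333) / 0.065 = 7.53333.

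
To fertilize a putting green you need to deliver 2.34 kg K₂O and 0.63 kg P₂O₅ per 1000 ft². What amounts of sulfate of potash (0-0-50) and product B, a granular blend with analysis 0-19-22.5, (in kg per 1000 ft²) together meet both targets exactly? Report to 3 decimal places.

Let a = kg of sulfate of potash, b = kg of product B (per 1000 ft²).
K₂O: 0.5·a + 0.225·b = 2.34
P₂O₅: 0·a + 0.19·b = 0.63
Solving simultaneously: a = 3.18789, b = 3.31579.

3.188 kg sulfate of potash, 3.316 kg product B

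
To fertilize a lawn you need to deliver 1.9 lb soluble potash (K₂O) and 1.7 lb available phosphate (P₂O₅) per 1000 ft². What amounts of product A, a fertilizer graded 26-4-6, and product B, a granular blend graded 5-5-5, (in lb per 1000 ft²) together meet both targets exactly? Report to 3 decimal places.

10.000 lb product A, 26.000 lb product B

Per-1000 ft² balance (a = product A, b = product B):
K₂O: 0.06·a + 0.05·b = 1.9
P₂O₅: 0.04·a + 0.05·b = 1.7
Solving simultaneously: a = 10, b = 26.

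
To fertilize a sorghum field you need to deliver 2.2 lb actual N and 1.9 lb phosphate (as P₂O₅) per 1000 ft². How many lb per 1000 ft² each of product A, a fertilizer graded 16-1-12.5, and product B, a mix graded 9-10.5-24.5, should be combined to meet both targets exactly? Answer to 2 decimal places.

Per-1000 ft² balance (a = product A, b = product B):
N: 0.16·a + 0.09·b = 2.2
P₂O₅: 0.01·a + 0.105·b = 1.9
Eliminate b: (row1) − 0.09/0.105·(row2) → 0.151429·a = 0.571429, so a = 3.77358.
Then b = (1.9 − 0.01·3.77358) / 0.105 = 17.7358.

3.77 lb product A, 17.74 lb product B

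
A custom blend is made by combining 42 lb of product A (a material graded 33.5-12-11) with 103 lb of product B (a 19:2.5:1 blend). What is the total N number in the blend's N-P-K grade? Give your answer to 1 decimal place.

23.2% N

Total mass = 42 + 103 = 145 lb.
N mass = 33.5%×42 + 19%×103 = 33.64 lb.
% N = 33.64 / 145 = 23.2%.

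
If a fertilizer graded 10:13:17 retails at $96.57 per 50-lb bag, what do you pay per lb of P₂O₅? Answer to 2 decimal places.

$14.86 per lb P₂O₅

P₂O₅ in bag = 50 × 13% = 6.5 lb.
Cost per lb P₂O₅ = $96.57 / 6.5 = $14.8569.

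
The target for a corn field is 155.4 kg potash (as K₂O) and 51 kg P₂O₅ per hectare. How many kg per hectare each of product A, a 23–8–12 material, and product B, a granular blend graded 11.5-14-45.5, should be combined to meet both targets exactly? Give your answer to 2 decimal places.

73.93 kg product A, 322.04 kg product B

Per-hectare balance (a = product A, b = product B):
K₂O: 0.12·a + 0.455·b = 155.4
P₂O₅: 0.08·a + 0.14·b = 51
Eliminate a: (row1) − 0.12/0.08·(row2) → 0.245·b = 78.9, so b = 322.041.
Back-substitute: a = (155.4 − 0.455·322.041) / 0.12 = 73.9286.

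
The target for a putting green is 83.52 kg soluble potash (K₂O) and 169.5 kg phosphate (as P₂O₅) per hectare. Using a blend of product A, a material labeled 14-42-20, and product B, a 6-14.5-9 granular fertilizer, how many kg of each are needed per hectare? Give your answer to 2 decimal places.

Per-hectare balance (a = product A, b = product B):
K₂O: 0.2·a + 0.09·b = 83.52
P₂O₅: 0.42·a + 0.145·b = 169.5
Solving simultaneously: a = 357.341, b = 133.909.

357.34 kg product A, 133.91 kg product B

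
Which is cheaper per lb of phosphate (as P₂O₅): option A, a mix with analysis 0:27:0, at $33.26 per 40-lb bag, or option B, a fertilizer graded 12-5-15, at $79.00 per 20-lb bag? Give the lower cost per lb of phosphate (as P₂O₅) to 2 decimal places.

$3.08 per lb P₂O₅ (option A)

option A: P₂O₅ per bag = 40 × 27% = 10.8 lb; cost = 33.26 / 10.8 = $3.0796/lb P₂O₅.
option B: P₂O₅ per bag = 20 × 5% = 1 lb; cost = 79.00 / 1 = $79.0000/lb P₂O₅.
option A is cheaper.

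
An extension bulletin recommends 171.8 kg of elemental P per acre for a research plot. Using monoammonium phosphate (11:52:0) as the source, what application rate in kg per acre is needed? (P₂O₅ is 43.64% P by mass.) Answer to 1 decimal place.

757.1 kg of product per acre

As P₂O₅: 171.8 / 0.4364 = 393.676 kg per acre.
Product per acre = 393.676 / 52% = 757.068 kg.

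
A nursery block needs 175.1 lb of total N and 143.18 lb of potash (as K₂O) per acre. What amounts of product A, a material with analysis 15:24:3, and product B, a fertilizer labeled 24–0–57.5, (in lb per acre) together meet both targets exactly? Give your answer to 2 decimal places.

Per-acre balance (a = product A, b = product B):
N: 0.15·a + 0.24·b = 175.1
K₂O: 0.03·a + 0.575·b = 143.18
Solving simultaneously: a = 838.954, b = 205.237.

838.95 lb product A, 205.24 lb product B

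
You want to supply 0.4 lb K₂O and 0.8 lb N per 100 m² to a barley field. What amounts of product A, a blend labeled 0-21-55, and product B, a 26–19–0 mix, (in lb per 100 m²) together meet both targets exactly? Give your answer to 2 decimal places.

0.73 lb product A, 3.08 lb product B

Let a = lb of product A, b = lb of product B (per 100 m²).
K₂O: 0.55·a + 0·b = 0.4
N: 0·a + 0.26·b = 0.8
Solving simultaneously: a = 0.727273, b = 3.07692.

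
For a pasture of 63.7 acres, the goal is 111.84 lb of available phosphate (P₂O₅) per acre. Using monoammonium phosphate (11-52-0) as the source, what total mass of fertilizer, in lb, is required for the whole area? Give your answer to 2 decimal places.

Product per acre = 111.84 / 52% = 215.077 lb.
Total product = 215.077 × 63.7 = 13700.4 lb.

13700.40 lb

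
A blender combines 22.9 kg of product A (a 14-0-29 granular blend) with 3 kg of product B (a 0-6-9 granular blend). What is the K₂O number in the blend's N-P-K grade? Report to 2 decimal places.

Total mass = 22.9 + 3 = 25.9 kg.
K₂O mass = 29%×22.9 + 9%×3 = 6.911 kg.
% K₂O = 6.911 / 25.9 = 26.6834%.

26.68% K₂O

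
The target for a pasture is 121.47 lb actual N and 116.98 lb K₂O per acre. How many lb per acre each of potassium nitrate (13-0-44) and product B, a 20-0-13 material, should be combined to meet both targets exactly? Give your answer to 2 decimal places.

106.96 lb potassium nitrate, 537.83 lb product B

Let a = lb of potassium nitrate, b = lb of product B (per acre).
N: 0.13·a + 0.2·b = 121.47
K₂O: 0.44·a + 0.13·b = 116.98
Eliminate a: (row1) − 0.13/0.44·(row2) → 0.161591·b = 86.9077, so b = 537.826.
Back-substitute: a = (121.47 − 0.2·537.826) / 0.13 = 106.961.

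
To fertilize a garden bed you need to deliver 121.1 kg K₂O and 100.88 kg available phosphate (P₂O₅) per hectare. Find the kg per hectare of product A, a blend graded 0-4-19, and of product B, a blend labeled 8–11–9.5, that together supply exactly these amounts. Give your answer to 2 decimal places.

218.56 kg product A, 837.61 kg product B

Let a = kg of product A, b = kg of product B (per hectare).
K₂O: 0.19·a + 0.095·b = 121.1
P₂O₅: 0.04·a + 0.11·b = 100.88
Eliminate a: (row1) − 0.19/0.04·(row2) → -0.4275·b = -358.08, so b = 837.614.
Back-substitute: a = (121.1 − 0.095·837.614) / 0.19 = 218.561.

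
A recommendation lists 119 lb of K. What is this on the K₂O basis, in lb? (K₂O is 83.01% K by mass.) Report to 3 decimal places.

K₂O = 119 / 0.8301 = 143.3562 lb.

143.356 lb K₂O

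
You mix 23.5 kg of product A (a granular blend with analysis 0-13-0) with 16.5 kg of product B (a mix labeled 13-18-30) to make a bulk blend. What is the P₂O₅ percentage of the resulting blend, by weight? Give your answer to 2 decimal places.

15.06% P₂O₅

Total mass = 23.5 + 16.5 = 40 kg.
P₂O₅ mass = 13%×23.5 + 18%×16.5 = 6.025 kg.
% P₂O₅ = 6.025 / 40 = 15.0625%.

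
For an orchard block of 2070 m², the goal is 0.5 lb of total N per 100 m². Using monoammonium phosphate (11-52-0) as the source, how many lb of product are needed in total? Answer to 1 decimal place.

Product per 100 m² = 0.5 / 11% = 4.54545 lb.
Total product = 4.54545 × 2070 / 100 = 94.0909 lb.

94.1 lb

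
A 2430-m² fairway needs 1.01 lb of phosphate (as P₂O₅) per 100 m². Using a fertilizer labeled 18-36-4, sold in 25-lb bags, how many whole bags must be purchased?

3 bags

Product per 100 m² = 1.01 / 36% = 2.80556 lb.
Total product = 2.80556 × 2430 / 100 = 68.175 lb.
Bags = ⌈68.175 / 25⌉ = 3.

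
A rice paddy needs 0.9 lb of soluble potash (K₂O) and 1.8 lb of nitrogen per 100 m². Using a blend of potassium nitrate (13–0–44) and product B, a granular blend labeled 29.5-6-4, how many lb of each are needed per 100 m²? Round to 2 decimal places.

1.55 lb potassium nitrate, 5.42 lb product B

Per-100 m² balance (a = potassium nitrate, b = product B):
K₂O: 0.44·a + 0.04·b = 0.9
N: 0.13·a + 0.295·b = 1.8
Solving simultaneously: a = 1.55297, b = 5.41734.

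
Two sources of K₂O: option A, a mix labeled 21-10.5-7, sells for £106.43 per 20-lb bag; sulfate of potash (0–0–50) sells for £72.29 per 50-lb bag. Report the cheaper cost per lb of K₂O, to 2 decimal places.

option A: K₂O per bag = 20 × 7% = 1.4 lb; cost = 106.43 / 1.4 = £76.0214/lb K₂O.
sulfate of potash: K₂O per bag = 50 × 50% = 25 lb; cost = 72.29 / 25 = £2.8916/lb K₂O.
sulfate of potash is cheaper.

£2.89 per lb K₂O (sulfate of potash)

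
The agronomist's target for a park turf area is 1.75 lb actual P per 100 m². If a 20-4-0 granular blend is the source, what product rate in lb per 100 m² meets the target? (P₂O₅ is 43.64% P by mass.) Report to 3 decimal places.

100.252 lb of product per hundred sq m

As P₂O₅: 1.75 / 0.4364 = 4.01008 lb per 100 m².
Product per 100 m² = 4.01008 / 4% = 100.2521 lb.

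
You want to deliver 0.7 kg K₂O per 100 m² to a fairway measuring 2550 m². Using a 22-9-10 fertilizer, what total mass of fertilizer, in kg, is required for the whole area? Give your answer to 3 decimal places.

Product per 100 m² = 0.7 / 10% = 7 kg.
Total product = 7 × 2550 / 100 = 178.5 kg.

178.500 kg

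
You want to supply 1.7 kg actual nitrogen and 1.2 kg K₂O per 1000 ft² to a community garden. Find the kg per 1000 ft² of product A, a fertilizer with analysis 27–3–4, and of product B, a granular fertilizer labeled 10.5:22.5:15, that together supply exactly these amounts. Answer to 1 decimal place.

3.6 kg product A, 7.1 kg product B

Per-1000 ft² balance (a = product A, b = product B):
N: 0.27·a + 0.105·b = 1.7
K₂O: 0.04·a + 0.15·b = 1.2
Eliminate a: (row1) − 0.27/0.04·(row2) → -0.9075·b = -6.4, so b = 7.05234.
Back-substitute: a = (1.7 − 0.105·7.05234) / 0.27 = 3.55372.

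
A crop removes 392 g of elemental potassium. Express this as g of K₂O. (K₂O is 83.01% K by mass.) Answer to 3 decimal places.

K₂O = 392 / 0.8301 = 472.2323 g.

472.232 g K₂O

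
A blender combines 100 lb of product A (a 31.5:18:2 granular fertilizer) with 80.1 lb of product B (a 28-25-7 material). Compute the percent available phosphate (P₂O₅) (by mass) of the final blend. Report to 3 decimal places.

21.113% P₂O₅

Total mass = 100 + 80.1 = 180.1 lb.
P₂O₅ mass = 18%×100 + 25%×80.1 = 38.025 lb.
% P₂O₅ = 38.025 / 180.1 = 21.1133%.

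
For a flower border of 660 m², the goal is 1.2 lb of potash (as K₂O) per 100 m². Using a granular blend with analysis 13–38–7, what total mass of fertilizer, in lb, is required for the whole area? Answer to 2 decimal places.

Product per 100 m² = 1.2 / 7% = 17.1429 lb.
Total product = 17.1429 × 660 / 100 = 113.143 lb.

113.14 lb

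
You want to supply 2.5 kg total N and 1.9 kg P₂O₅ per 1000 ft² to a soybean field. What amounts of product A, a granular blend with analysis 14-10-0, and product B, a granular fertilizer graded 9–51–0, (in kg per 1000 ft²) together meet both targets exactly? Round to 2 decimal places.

17.69 kg product A, 0.26 kg product B

Per-1000 ft² balance (a = product A, b = product B):
N: 0.14·a + 0.09·b = 2.5
P₂O₅: 0.1·a + 0.51·b = 1.9
Eliminate b: (row1) − 0.09/0.51·(row2) → 0.122353·a = 2.16471, so a = 17.6923.
Then b = (1.9 − 0.1·17.6923) / 0.51 = 0.25641.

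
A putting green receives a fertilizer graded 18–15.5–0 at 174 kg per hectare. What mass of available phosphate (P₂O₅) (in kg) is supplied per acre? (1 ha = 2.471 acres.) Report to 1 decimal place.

10.9 kg P₂O₅ per acre

P₂O₅ per hectare = 174 × 15.5% = 26.97 kg.
Convert to per acre: 26.97 × 0.404694 = 10.9146 kg.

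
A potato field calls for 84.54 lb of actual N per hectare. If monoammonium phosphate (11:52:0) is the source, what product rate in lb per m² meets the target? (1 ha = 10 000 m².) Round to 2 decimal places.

0.08 lb of product per sq m

Product per hectare = 84.54 / 11% = 768.545 lb.
Convert to per m²: 768.545 × 0.0001 = 0.0768545 lb.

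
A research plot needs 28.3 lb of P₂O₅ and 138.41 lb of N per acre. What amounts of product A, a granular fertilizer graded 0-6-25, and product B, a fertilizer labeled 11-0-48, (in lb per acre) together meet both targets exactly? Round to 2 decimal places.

471.67 lb product A, 1258.27 lb product B

Per-acre balance (a = product A, b = product B):
P₂O₅: 0.06·a + 0·b = 28.3
N: 0·a + 0.11·b = 138.41
Solving simultaneously: a = 471.667, b = 1258.273.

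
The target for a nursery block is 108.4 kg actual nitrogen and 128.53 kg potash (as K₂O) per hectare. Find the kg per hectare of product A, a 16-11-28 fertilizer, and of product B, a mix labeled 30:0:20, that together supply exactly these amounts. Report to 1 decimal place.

324.6 kg product A, 188.2 kg product B

Per-hectare balance (a = product A, b = product B):
N: 0.16·a + 0.3·b = 108.4
K₂O: 0.28·a + 0.2·b = 128.53
Eliminate a: (row1) − 0.16/0.28·(row2) → 0.185714·b = 34.9543, so b = 188.215.
Back-substitute: a = (108.4 − 0.3·188.215) / 0.16 = 324.596.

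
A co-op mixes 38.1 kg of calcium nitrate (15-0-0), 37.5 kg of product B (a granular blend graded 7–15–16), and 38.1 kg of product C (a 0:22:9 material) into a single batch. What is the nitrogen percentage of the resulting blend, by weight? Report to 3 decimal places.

Total mass = 38.1 + 37.5 + 38.1 = 113.7 kg.
N mass = 15%×38.1 + 7%×37.5 + 0%×38.1 = 8.34 kg.
% N = 8.34 / 113.7 = 7.33509%.

7.335% N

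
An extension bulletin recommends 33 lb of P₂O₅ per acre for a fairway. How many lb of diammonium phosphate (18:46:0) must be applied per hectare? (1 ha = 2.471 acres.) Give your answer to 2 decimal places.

177.27 lb of product per hectare

Product per acre = 33 / 46% = 71.7391 lb.
Convert to per hectare: 71.7391 × 2.471 = 177.267 lb.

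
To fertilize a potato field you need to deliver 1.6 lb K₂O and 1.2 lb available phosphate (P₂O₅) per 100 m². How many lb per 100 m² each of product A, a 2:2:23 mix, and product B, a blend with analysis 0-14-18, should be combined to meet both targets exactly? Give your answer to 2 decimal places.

Per-100 m² balance (a = product A, b = product B):
K₂O: 0.23·a + 0.18·b = 1.6
P₂O₅: 0.02·a + 0.14·b = 1.2
From row1: a = (1.6 − 0.18·b) / 0.23.
Into row2: 0.02·(1.6 − 0.18·b)/0.23 + 0.14·b = 1.2 → b = 8.53147, a = 0.27972.

0.28 lb product A, 8.53 lb product B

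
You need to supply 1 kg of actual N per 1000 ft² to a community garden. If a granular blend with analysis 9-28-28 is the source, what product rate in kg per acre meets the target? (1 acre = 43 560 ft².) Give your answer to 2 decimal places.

Product per 1000 ft² = 1 / 9% = 11.1111 kg.
Convert to per acre: 11.1111 × 43.56 = 484 kg.

484.00 kg of product per acre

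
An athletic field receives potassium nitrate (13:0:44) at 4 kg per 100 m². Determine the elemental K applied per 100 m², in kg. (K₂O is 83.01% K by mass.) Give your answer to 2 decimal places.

K₂O per 100 m² = 4 × 44% = 1.76 kg.
Elemental K = 1.76 × 0.8301 = 1.46098 kg per 100 m².

1.46 kg K per hundred sq m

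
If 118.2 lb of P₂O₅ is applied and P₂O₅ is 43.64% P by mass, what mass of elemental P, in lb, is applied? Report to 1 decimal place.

P = 118.2 × 0.4364 = 51.5825 lb.

51.6 lb P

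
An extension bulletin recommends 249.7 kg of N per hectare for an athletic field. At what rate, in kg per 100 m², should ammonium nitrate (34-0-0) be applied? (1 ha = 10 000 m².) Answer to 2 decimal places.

7.34 kg of product per hundred sq m

Product per hectare = 249.7 / 34% = 734.412 kg.
Convert to per 100 m²: 734.412 × 0.01 = 7.34412 kg.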